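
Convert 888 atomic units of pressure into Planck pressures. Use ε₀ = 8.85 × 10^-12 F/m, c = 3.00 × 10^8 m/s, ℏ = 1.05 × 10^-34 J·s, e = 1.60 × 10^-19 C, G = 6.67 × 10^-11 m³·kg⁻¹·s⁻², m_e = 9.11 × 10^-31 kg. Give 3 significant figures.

atomic unit of pressure: P_au = E_h/a₀³ = m_e⁴e¹⁰/((4πε₀)⁵ℏ⁸) = 3.01 × 10^13 Pa
Planck pressure: p_P = c⁷/(ℏG²) = 4.68 × 10^113 Pa
888 × 3.01 × 10^13 / 4.68 × 10^113 = 5.71 × 10^-98

5.71 × 10^-98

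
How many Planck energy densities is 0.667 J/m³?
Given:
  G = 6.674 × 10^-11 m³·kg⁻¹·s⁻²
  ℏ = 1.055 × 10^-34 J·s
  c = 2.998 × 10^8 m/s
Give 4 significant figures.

1.440 × 10^-114

Planck energy density: u_P = c⁷/(ℏG²) = 4.632 × 10^113 J/m³.
0.667 / 4.632 × 10^113 = 1.440 × 10^-114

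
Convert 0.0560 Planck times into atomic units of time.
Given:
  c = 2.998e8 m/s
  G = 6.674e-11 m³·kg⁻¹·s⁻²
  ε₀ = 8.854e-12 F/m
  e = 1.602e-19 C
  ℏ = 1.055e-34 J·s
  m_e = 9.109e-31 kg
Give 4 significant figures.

1.246e-28

Planck time: t_P = √(ℏG/c⁵) = 5.392e-44 s
atomic unit of time: τ_au = (4πε₀)²ℏ³/(m_e e⁴) = 2.423e-17 s
0.0560 × 5.392e-44 / 2.423e-17 = 1.246e-28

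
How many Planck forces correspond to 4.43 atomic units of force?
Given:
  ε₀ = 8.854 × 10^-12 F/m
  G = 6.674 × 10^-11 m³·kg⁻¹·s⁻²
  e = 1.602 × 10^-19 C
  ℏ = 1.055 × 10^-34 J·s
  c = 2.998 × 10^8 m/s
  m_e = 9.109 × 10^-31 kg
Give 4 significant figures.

3.008 × 10^-51

atomic unit of force: F_au = E_h/a₀ = m_e²e⁶/((4πε₀)³ℏ⁴) = 8.220 × 10^-8 N
Planck force: F_P = c⁴/G = 1.210 × 10^44 N
4.43 × 8.220 × 10^-8 / 1.210 × 10^44 = 3.008 × 10^-51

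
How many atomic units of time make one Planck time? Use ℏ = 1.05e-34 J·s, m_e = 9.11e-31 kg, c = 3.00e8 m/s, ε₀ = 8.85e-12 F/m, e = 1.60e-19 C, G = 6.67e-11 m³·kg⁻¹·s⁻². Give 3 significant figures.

2.24e-27

Planck time: t_P = √(ℏG/c⁵) = 5.37e-44 s
atomic unit of time: τ_au = (4πε₀)²ℏ³/(m_e e⁴) = 2.40e-17 s
ratio = 5.37e-44 / 2.40e-17 = 2.24e-27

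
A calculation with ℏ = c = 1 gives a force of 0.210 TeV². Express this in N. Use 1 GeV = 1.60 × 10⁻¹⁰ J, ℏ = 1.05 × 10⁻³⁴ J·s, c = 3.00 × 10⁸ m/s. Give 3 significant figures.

Force is [E]/[L] = [E]²/(ℏc); restore (ℏc)⁻¹.
1 GeV² → 1/(ℏc) × (1 GeV in J)² = 8.13 × 10⁵ N.
Convert the energy scale: 0.210 TeV² = 2.10 × 10⁵ GeV².
Result: 2.10 × 10⁵ × 8.13 × 10⁵ = 1.71 × 10¹¹ N.

1.71 × 10¹¹ N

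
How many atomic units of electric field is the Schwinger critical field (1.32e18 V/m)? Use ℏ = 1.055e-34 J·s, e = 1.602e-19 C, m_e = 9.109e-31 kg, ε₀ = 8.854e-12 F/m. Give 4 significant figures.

2.573e6

atomic unit of electric field: E_au = E_h/(e a₀) = m_e²e⁵/((4πε₀)³ℏ⁴) = 5.131e11 V/m.
1.32e18 / 5.131e11 = 2.573e6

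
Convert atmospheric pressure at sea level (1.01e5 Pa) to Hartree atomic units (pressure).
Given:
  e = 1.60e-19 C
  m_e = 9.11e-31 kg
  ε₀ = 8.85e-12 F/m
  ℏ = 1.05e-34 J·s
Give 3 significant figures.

3.35e-9

atomic unit of pressure: P_au = E_h/a₀³ = m_e⁴e¹⁰/((4πε₀)⁵ℏ⁸) = 3.01e13 Pa.
1.01e5 / 3.01e13 = 3.35e-9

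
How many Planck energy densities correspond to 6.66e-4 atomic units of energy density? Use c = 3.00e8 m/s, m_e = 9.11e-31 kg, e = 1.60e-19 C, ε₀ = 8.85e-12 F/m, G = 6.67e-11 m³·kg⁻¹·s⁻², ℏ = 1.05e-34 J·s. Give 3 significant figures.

atomic unit of energy density: u_au = E_h/a₀³ = m_e⁴e¹⁰/((4πε₀)⁵ℏ⁸) = 3.01e13 J/m³
Planck energy density: u_P = c⁷/(ℏG²) = 4.68e113 J/m³
6.66e-4 × 3.01e13 / 4.68e113 = 4.29e-104

4.29e-104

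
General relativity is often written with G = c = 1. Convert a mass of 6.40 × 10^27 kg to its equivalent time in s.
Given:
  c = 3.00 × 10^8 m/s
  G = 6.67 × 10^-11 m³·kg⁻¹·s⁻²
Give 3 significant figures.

1.58 × 10^-8 s

Mass → time via G/c³.
6.40 × 10^27 kg × (G/c³) = 1.58 × 10^-8 s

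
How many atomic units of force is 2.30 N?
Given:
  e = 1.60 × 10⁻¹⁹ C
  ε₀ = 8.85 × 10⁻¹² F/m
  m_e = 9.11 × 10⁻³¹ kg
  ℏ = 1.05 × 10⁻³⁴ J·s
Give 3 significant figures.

atomic unit of force: F_au = E_h/a₀ = m_e²e⁶/((4πε₀)³ℏ⁴) = 8.33 × 10⁻⁸ N.
2.30 / 8.33 × 10⁻⁸ = 2.76 × 10⁷

2.76 × 10⁷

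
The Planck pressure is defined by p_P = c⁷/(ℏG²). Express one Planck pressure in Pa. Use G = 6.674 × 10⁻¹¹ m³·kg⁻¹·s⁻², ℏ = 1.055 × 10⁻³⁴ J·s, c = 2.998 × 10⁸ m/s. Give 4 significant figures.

p_P = c⁷/(ℏG²)
  = 2.177 × 10⁵⁹ / 4.699 × 10⁻⁵⁵
  = 4.632 × 10¹¹³ Pa

4.632 × 10¹¹³ Pa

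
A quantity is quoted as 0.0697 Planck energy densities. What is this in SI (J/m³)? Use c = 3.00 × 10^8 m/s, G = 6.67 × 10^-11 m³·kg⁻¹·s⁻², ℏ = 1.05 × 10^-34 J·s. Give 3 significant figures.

3.26 × 10^112 J/m³

One Planck energy density: u_P = c⁷/(ℏG²) = 4.68 × 10^113 J/m³.
0.0697 × 4.68 × 10^113 J/m³ = 3.26 × 10^112 J/m³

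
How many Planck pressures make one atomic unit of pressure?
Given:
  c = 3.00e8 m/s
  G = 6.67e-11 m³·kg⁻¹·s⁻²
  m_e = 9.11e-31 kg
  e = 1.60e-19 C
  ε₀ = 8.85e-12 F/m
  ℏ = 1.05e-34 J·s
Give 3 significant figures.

6.44e-101

atomic unit of pressure: P_au = E_h/a₀³ = m_e⁴e¹⁰/((4πε₀)⁵ℏ⁸) = 3.01e13 Pa
Planck pressure: p_P = c⁷/(ℏG²) = 4.68e113 Pa
ratio = 3.01e13 / 4.68e113 = 6.44e-101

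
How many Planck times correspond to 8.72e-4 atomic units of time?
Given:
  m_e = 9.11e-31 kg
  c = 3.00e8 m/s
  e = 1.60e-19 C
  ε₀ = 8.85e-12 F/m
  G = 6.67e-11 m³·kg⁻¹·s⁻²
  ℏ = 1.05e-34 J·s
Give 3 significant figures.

3.90e23

atomic unit of time: τ_au = (4πε₀)²ℏ³/(m_e e⁴) = 2.40e-17 s
Planck time: t_P = √(ℏG/c⁵) = 5.37e-44 s
8.72e-4 × 2.40e-17 / 5.37e-44 = 3.90e23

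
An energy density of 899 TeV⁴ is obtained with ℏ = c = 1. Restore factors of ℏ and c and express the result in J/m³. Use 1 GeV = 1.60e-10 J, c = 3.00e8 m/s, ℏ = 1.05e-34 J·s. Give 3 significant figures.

[E]/[L]³ = [E]⁴/(ℏc)³; restore (ℏc)⁻³.
1 GeV⁴ → 1/(ℏc)³ × (1 GeV in J)⁴ = 2.10e37 J/m³.
Convert the energy scale: 899 TeV⁴ = 8.99e14 GeV⁴.
Result: 8.99e14 × 2.10e37 = 1.88e52 J/m³.

1.88e52 J/m³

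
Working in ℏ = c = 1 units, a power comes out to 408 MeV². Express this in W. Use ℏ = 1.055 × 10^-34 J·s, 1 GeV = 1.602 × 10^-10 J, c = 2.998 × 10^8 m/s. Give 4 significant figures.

9.925 × 10^10 W

Power is [E]/[T] = [E]²/ℏ.
1 GeV² → 1/ℏ × (1 GeV in J)² = 2.433 × 10^14 W.
Convert the energy scale: 408 MeV² = 4.08 × 10^-4 GeV².
Result: 4.08 × 10^-4 × 2.433 × 10^14 = 9.925 × 10^10 W.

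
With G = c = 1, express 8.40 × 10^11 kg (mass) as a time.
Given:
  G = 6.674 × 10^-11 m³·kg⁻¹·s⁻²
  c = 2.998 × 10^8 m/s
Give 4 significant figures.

2.081 × 10^-24 s

Mass → time via G/c³.
8.40 × 10^11 kg × (G/c³) = 2.081 × 10^-24 s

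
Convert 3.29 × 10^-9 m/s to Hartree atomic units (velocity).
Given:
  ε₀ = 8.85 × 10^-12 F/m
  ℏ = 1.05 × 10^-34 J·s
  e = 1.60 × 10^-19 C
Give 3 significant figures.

atomic unit of velocity: v_au = e²/(4πε₀ℏ) = 2.19 × 10^6 m/s.
3.29 × 10^-9 / 2.19 × 10^6 = 1.50 × 10^-15

1.50 × 10^-15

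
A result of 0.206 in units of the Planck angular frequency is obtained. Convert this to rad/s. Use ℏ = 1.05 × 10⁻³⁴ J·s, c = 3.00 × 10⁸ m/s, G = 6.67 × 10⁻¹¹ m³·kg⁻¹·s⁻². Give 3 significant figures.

3.84 × 10⁴² rad/s

One Planck angular frequency: ω_P = √(c⁵/(ℏG)) = 1.86 × 10⁴³ rad/s.
0.206 × 1.86 × 10⁴³ rad/s = 3.84 × 10⁴² rad/s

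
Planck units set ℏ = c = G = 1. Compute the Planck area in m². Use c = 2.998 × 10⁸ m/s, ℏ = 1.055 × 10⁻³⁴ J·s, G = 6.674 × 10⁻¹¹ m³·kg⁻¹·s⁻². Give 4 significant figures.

The unique combination of the constants set to 1 with dimensions of area is A_P = ℏG/c³.
  = 7.041 × 10⁻⁴⁵ / 2.695 × 10²⁵
  = 2.613 × 10⁻⁷⁰ m²

2.613 × 10⁻⁷⁰ m²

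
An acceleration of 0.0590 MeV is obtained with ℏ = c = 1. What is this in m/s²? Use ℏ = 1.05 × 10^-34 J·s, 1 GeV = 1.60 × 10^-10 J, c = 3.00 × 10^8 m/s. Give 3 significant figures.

2.70 × 10^28 m/s²

Acceleration is [L]/[T]² = c·[E]/ℏ.
1 GeV → c/ℏ × (1 GeV in J) = 4.57 × 10^32 m/s².
Convert the energy scale: 0.0590 MeV = 5.90 × 10^-5 GeV.
Result: 5.90 × 10^-5 × 4.57 × 10^32 = 2.70 × 10^28 m/s².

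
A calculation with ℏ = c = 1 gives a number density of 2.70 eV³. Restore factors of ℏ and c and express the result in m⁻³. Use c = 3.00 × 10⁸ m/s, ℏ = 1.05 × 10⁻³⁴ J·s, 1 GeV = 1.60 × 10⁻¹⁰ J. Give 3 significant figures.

3.54 × 10²⁰ m⁻³

Number density is [L]⁻³ = [E]³/(ℏc)³.
1 GeV³ → 1/(ℏc)³ × (1 GeV in J)³ = 1.31 × 10⁴⁷ m⁻³.
Convert the energy scale: 2.70 eV³ = 2.70 × 10⁻²⁷ GeV³.
Result: 2.70 × 10⁻²⁷ × 1.31 × 10⁴⁷ = 3.54 × 10²⁰ m⁻³.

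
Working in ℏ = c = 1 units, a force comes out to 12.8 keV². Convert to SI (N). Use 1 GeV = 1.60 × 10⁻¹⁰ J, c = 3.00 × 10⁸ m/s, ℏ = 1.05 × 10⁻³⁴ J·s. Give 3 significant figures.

1.04 × 10⁻⁵ N

Force is [E]/[L] = [E]²/(ℏc); restore (ℏc)⁻¹.
1 GeV² → 1/(ℏc) × (1 GeV in J)² = 8.13 × 10⁵ N.
Convert the energy scale: 12.8 keV² = 1.28 × 10⁻¹¹ GeV².
Result: 1.28 × 10⁻¹¹ × 8.13 × 10⁵ = 1.04 × 10⁻⁵ N.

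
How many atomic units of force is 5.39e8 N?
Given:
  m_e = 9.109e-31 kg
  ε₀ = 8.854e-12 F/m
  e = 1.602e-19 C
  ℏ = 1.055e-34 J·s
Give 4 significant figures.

atomic unit of force: F_au = E_h/a₀ = m_e²e⁶/((4πε₀)³ℏ⁴) = 8.220e-8 N.
5.39e8 / 8.220e-8 = 6.557e15

6.557e15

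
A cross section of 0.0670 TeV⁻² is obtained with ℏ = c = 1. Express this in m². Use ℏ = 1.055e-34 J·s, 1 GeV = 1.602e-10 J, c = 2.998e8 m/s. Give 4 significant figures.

Area is [L]² = [E]⁻²·(ℏc)²; restore (ℏc)².
1 GeV⁻² → (ℏc)² × (1 GeV in J)⁻² = 3.898e-32 m².
Convert the energy scale: 0.0670 TeV⁻² = 6.70e-8 GeV⁻².
Result: 6.70e-8 × 3.898e-32 = 2.612e-39 m².

2.612e-39 m²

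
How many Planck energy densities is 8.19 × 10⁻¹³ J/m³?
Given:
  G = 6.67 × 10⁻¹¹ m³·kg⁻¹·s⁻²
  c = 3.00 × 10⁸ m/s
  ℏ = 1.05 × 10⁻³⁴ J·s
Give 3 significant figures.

1.75 × 10⁻¹²⁶

Planck energy density: u_P = c⁷/(ℏG²) = 4.68 × 10¹¹³ J/m³.
8.19 × 10⁻¹³ / 4.68 × 10¹¹³ = 1.75 × 10⁻¹²⁶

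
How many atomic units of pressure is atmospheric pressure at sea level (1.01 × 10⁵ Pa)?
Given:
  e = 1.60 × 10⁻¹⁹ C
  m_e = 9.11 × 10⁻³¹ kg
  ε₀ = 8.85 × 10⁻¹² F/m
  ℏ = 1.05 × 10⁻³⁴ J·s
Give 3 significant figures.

atomic unit of pressure: P_au = E_h/a₀³ = m_e⁴e¹⁰/((4πε₀)⁵ℏ⁸) = 3.01 × 10¹³ Pa.
1.01 × 10⁵ / 3.01 × 10¹³ = 3.35 × 10⁻⁹

3.35 × 10⁻⁹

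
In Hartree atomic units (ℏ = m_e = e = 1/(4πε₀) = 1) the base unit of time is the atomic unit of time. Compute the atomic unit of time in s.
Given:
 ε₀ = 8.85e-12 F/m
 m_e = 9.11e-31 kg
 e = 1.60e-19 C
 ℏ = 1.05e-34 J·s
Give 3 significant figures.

2.40e-17 s

τ_au = (4πε₀)²ℏ³/(m_e e⁴)
E_h = 4.38e-18 J
ℏ/E_h = 2.40e-17 s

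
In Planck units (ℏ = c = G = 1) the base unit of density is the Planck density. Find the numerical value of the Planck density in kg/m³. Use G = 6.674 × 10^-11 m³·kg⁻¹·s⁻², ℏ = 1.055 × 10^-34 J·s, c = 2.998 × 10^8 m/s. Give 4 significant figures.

ρ_P = c⁵/(ℏG²)
  = 2.422 × 10^42 / 4.699 × 10^-55
  = 5.154 × 10^96 kg/m³

5.154 × 10^96 kg/m³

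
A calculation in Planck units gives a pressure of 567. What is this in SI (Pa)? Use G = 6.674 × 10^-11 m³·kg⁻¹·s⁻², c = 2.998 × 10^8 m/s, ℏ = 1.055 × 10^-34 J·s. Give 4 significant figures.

2.627 × 10^116 Pa

One Planck pressure: p_P = c⁷/(ℏG²) = 4.632 × 10^113 Pa.
567 × 4.632 × 10^113 Pa = 2.627 × 10^116 Pa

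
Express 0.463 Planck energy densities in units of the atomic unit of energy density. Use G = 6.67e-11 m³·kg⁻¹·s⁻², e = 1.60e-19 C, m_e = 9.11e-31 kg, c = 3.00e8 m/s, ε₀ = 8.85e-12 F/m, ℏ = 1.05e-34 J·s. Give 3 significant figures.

7.19e99

Planck energy density: u_P = c⁷/(ℏG²) = 4.68e113 J/m³
atomic unit of energy density: u_au = E_h/a₀³ = m_e⁴e¹⁰/((4πε₀)⁵ℏ⁸) = 3.01e13 J/m³
0.463 × 4.68e113 / 3.01e13 = 7.19e99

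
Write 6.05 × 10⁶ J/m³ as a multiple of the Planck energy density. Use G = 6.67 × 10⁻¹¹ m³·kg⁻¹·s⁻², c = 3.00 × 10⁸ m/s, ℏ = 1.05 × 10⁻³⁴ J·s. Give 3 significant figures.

Planck energy density: u_P = c⁷/(ℏG²) = 4.68 × 10¹¹³ J/m³.
6.05 × 10⁶ / 4.68 × 10¹¹³ = 1.29 × 10⁻¹⁰⁷

1.29 × 10⁻¹⁰⁷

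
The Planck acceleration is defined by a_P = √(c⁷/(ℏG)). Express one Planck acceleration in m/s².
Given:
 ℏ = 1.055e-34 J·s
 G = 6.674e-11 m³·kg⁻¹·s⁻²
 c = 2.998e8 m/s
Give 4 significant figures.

5.560e51 m/s²

a_P = √(c⁷/(ℏG))
  = √(3.092e103)
  = 5.560e51 m/s²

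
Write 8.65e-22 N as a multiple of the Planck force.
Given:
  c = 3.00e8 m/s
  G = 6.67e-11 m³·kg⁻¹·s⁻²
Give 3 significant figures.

Planck force: F_P = c⁴/G = 1.21e44 N.
8.65e-22 / 1.21e44 = 7.12e-66

7.12e-66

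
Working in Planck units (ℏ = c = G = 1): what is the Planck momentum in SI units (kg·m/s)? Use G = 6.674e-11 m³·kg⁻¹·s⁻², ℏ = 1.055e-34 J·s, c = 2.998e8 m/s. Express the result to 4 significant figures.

6.527 kg·m/s

Dimensional analysis gives p_P = √(ℏc³/G).
  = √(42.60)
  = 6.527 kg·m/s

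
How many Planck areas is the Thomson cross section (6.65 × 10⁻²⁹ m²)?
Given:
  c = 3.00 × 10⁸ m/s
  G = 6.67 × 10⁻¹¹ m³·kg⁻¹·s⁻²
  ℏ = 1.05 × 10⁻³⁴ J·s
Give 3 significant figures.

Planck area: A_P = ℏG/c³ = 2.59 × 10⁻⁷⁰ m².
6.65 × 10⁻²⁹ / 2.59 × 10⁻⁷⁰ = 2.56 × 10⁴¹

2.56 × 10⁴¹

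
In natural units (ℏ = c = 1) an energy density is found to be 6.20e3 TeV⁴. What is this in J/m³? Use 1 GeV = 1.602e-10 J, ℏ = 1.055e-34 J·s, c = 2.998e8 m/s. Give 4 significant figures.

1.291e53 J/m³

[E]/[L]³ = [E]⁴/(ℏc)³; restore (ℏc)⁻³.
1 GeV⁴ → 1/(ℏc)³ × (1 GeV in J)⁴ = 2.082e37 J/m³.
Convert the energy scale: 6.20e3 TeV⁴ = 6.20e15 GeV⁴.
Result: 6.20e15 × 2.082e37 = 1.291e53 J/m³.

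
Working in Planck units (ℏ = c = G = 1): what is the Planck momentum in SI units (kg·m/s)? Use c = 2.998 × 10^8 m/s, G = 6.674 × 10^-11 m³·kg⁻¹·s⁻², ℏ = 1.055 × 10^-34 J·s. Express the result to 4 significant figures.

6.527 kg·m/s

From ℏ = c = G = 1 the momentum scale is p_P = √(ℏc³/G).
  = √(42.60)
  = 6.527 kg·m/s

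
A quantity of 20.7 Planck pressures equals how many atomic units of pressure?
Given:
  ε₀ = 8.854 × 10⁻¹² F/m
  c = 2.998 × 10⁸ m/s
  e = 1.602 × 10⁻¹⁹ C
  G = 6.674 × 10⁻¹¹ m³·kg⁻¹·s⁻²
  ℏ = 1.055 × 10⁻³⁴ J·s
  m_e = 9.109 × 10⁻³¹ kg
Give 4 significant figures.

Planck pressure: p_P = c⁷/(ℏG²) = 4.632 × 10¹¹³ Pa
atomic unit of pressure: P_au = E_h/a₀³ = m_e⁴e¹⁰/((4πε₀)⁵ℏ⁸) = 2.929 × 10¹³ Pa
20.7 × 4.632 × 10¹¹³ / 2.929 × 10¹³ = 3.274 × 10¹⁰¹

3.274 × 10¹⁰¹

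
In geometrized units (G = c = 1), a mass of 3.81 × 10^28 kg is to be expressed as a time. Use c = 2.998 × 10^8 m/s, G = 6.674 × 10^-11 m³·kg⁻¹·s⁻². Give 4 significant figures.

Mass → time via G/c³.
3.81 × 10^28 kg × (G/c³) = 9.437 × 10^-8 s

9.437 × 10^-8 s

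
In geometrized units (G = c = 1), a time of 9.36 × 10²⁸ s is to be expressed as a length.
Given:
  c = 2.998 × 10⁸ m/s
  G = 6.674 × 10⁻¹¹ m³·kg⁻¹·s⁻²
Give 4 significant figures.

Time → length via c.
9.36 × 10²⁸ s × (c) = 2.806 × 10³⁷ m

2.806 × 10³⁷ m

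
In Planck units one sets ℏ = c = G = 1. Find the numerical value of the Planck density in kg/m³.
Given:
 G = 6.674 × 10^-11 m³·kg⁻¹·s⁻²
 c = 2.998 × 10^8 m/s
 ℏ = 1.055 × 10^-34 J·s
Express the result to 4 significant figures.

ρ_P = c⁵/(ℏG²)
  = 2.422 × 10^42 / 4.699 × 10^-55
  = 5.154 × 10^96 kg/m³

5.154 × 10^96 kg/m³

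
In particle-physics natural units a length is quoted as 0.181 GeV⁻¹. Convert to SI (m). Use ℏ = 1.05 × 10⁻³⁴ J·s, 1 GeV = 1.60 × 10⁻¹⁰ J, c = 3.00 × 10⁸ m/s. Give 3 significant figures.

A length is [E]⁻¹ in ℏ=c=1; restore one factor of ℏc.
1 GeV⁻¹ → ℏc × (1 GeV in J)⁻¹ = 1.97 × 10⁻¹⁶ m.
Result: 0.181 × 1.97 × 10⁻¹⁶ = 3.56 × 10⁻¹⁷ m.

3.56 × 10⁻¹⁷ m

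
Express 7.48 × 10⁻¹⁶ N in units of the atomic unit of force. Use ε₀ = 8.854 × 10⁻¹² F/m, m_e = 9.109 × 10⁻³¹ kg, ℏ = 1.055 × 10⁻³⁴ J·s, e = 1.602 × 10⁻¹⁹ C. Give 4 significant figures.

atomic unit of force: F_au = E_h/a₀ = m_e²e⁶/((4πε₀)³ℏ⁴) = 8.220 × 10⁻⁸ N.
7.48 × 10⁻¹⁶ / 8.220 × 10⁻⁸ = 9.100 × 10⁻⁹

9.100 × 10⁻⁹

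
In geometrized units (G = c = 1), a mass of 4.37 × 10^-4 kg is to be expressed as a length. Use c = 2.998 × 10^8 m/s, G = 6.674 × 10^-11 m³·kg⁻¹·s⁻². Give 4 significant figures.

3.245 × 10^-31 m

In G = c = 1 units mass has dimensions of length; the conversion factor is G/c².
4.37 × 10^-4 kg × (G/c²) = 3.245 × 10^-31 m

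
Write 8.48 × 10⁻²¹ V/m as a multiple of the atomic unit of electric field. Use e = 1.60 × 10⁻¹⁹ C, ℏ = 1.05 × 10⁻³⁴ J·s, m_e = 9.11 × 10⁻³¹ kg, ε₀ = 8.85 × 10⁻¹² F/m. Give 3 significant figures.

atomic unit of electric field: E_au = E_h/(e a₀) = m_e²e⁵/((4πε₀)³ℏ⁴) = 5.20 × 10¹¹ V/m.
8.48 × 10⁻²¹ / 5.20 × 10¹¹ = 1.63 × 10⁻³²

1.63 × 10⁻³²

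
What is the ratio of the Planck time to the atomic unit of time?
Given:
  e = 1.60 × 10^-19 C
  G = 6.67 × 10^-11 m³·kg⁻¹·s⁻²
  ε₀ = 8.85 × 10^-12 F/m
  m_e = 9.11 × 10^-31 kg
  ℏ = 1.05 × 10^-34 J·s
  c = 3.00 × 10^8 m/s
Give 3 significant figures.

2.24 × 10^-27

Planck time: t_P = √(ℏG/c⁵) = 5.37 × 10^-44 s
atomic unit of time: τ_au = (4πε₀)²ℏ³/(m_e e⁴) = 2.40 × 10^-17 s
ratio = 5.37 × 10^-44 / 2.40 × 10^-17 = 2.24 × 10^-27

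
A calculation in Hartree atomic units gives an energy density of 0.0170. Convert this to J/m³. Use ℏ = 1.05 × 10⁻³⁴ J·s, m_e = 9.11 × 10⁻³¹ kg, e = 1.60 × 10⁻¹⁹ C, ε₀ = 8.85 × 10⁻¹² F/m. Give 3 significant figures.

5.12 × 10¹¹ J/m³

One atomic unit of energy density: u_au = E_h/a₀³ = m_e⁴e¹⁰/((4πε₀)⁵ℏ⁸) = 3.01 × 10¹³ J/m³.
0.0170 × 3.01 × 10¹³ J/m³ = 5.12 × 10¹¹ J/m³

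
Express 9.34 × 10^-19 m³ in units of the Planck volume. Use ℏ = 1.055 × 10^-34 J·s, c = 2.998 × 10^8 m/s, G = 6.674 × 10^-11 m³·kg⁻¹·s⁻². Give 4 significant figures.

2.211 × 10^86

Planck volume: V_P = (ℏG/c³)^(3/2) = 4.224 × 10^-105 m³.
9.34 × 10^-19 / 4.224 × 10^-105 = 2.211 × 10^86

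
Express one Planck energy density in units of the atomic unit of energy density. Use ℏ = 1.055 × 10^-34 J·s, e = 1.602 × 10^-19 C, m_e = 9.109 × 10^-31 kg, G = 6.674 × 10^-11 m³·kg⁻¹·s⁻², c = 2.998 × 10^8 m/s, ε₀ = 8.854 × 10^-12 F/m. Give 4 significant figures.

Planck energy density: u_P = c⁷/(ℏG²) = 4.632 × 10^113 J/m³
atomic unit of energy density: u_au = E_h/a₀³ = m_e⁴e¹⁰/((4πε₀)⁵ℏ⁸) = 2.929 × 10^13 J/m³
ratio = 4.632 × 10^113 / 2.929 × 10^13 = 1.581 × 10^100

1.581 × 10^100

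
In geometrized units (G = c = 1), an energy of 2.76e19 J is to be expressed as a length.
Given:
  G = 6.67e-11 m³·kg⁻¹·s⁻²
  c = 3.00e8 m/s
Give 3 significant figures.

2.27e-25 m

Energy → length via G/c⁴.
2.76e19 J × (G/c⁴) = 2.27e-25 m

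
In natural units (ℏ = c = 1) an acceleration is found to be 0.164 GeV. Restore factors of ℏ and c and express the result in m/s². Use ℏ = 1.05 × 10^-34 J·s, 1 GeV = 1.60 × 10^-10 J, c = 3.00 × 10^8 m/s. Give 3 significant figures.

7.50 × 10^31 m/s²

Acceleration is [L]/[T]² = c·[E]/ℏ.
1 GeV → c/ℏ × (1 GeV in J) = 4.57 × 10^32 m/s².
Result: 0.164 × 4.57 × 10^32 = 7.50 × 10^31 m/s².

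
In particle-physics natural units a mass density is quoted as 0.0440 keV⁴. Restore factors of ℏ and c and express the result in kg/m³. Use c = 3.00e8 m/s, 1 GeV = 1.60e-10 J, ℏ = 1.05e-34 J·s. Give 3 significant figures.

Mass density is [E]/(c²[L]³) = [E]⁴/(ℏ³c⁵).
1 GeV⁴ → 1/(ℏ³c⁵) × (1 GeV in J)⁴ = 2.33e20 kg/m³.
Convert the energy scale: 0.0440 keV⁴ = 4.40e-26 GeV⁴.
Result: 4.40e-26 × 2.33e20 = 1.03e-5 kg/m³.

1.03e-5 kg/m³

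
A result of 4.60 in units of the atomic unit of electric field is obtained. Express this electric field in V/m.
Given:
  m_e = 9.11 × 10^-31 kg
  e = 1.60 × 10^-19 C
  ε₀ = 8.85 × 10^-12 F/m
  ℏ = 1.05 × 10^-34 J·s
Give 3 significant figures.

2.39 × 10^12 V/m

One atomic unit of electric field: E_au = E_h/(e a₀) = m_e²e⁵/((4πε₀)³ℏ⁴) = 5.20 × 10^11 V/m.
4.60 × 5.20 × 10^11 V/m = 2.39 × 10^12 V/m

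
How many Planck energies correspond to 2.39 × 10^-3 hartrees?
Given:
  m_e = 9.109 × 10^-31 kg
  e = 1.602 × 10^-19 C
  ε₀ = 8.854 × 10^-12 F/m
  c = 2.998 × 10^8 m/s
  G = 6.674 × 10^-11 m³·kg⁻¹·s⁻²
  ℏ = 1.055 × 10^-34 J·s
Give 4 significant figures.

5.319 × 10^-30

hartree: E_h = m_e e⁴/(4πε₀ℏ)² = 4.354 × 10^-18 J
Planck energy: E_P = √(ℏc⁵/G) = 1.957 × 10^9 J
2.39 × 10^-3 × 4.354 × 10^-18 / 1.957 × 10^9 = 5.319 × 10^-30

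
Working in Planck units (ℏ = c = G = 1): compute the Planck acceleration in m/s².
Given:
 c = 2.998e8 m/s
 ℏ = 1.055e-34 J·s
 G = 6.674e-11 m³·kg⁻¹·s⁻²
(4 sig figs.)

From ℏ = c = G = 1 the acceleration scale is a_P = √(c⁷/(ℏG)).
  = √(3.092e103)
  = 5.560e51 m/s²

5.560e51 m/s²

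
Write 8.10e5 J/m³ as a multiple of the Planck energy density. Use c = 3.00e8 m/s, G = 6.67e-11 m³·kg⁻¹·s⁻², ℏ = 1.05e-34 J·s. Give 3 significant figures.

1.73e-108

Planck energy density: u_P = c⁷/(ℏG²) = 4.68e113 J/m³.
8.10e5 / 4.68e113 = 1.73e-108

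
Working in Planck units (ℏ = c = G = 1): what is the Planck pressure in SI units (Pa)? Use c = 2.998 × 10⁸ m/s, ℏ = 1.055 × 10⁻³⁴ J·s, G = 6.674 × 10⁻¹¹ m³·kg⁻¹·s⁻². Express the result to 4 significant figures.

From ℏ = c = G = 1 the pressure scale is p_P = c⁷/(ℏG²).
  = 2.177 × 10⁵⁹ / 4.699 × 10⁻⁵⁵
  = 4.632 × 10¹¹³ Pa

4.632 × 10¹¹³ Pa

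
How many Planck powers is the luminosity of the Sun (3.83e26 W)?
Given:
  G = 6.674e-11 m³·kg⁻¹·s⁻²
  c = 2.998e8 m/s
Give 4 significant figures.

Planck power: P_P = c⁵/G = 3.629e52 W.
3.83e26 / 3.629e52 = 1.055e-26

1.055e-26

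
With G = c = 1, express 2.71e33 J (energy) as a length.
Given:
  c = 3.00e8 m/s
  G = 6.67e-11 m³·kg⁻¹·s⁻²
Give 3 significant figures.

2.23e-11 m

Energy → length via G/c⁴.
2.71e33 J × (G/c⁴) = 2.23e-11 m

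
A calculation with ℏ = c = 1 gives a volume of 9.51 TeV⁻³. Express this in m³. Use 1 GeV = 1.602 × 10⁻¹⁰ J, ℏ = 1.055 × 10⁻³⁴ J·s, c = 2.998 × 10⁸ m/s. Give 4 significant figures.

Volume is [L]³ = [E]⁻³·(ℏc)³.
1 GeV⁻³ → (ℏc)³ × (1 GeV in J)⁻³ = 7.696 × 10⁻⁴⁸ m³.
Convert the energy scale: 9.51 TeV⁻³ = 9.51 × 10⁻⁹ GeV⁻³.
Result: 9.51 × 10⁻⁹ × 7.696 × 10⁻⁴⁸ = 7.319 × 10⁻⁵⁶ m³.

7.319 × 10⁻⁵⁶ m³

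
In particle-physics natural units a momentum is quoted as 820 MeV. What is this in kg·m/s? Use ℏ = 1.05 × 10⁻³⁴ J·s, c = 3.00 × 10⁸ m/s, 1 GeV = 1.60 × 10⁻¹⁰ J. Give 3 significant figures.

Momentum is [E]/c; divide by c.
1 GeV → 1/c × (1 GeV in J) = 5.33 × 10⁻¹⁹ kg·m/s.
Convert the energy scale: 820 MeV = 0.820 GeV.
Result: 0.820 × 5.33 × 10⁻¹⁹ = 4.37 × 10⁻¹⁹ kg·m/s.

4.37 × 10⁻¹⁹ kg·m/s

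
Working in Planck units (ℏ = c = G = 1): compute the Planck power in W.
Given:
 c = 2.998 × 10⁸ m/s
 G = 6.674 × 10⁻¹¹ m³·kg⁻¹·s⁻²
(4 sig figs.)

3.629 × 10⁵² W

Dimensional analysis gives P_P = c⁵/G.
  = 2.422 × 10⁴² / 6.674 × 10⁻¹¹
  = 3.629 × 10⁵² W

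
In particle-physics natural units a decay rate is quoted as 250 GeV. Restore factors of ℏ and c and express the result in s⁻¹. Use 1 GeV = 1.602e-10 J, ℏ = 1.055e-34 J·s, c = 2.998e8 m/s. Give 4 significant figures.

3.796e26 s⁻¹

A rate is [E]/ℏ; divide by ℏ.
1 GeV → 1/ℏ × (1 GeV in J) = 1.518e24 s⁻¹.
Result: 250 × 1.518e24 = 3.796e26 s⁻¹.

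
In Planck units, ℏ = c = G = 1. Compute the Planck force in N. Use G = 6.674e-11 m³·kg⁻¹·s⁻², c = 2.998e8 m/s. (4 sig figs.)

The unique combination of the constants set to 1 with dimensions of force is F_P = c⁴/G.
  = 8.078e33 / 6.674e-11
  = 1.210e44 N

1.210e44 N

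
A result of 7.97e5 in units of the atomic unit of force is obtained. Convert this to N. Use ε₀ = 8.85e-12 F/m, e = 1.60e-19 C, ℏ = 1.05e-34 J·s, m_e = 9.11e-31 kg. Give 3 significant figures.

0.0664 N

One atomic unit of force: F_au = E_h/a₀ = m_e²e⁶/((4πε₀)³ℏ⁴) = 8.33e-8 N.
7.97e5 × 8.33e-8 N = 0.0664 N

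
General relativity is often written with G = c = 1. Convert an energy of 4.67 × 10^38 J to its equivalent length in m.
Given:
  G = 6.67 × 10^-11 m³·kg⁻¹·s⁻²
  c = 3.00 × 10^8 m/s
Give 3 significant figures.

Energy → length via G/c⁴.
4.67 × 10^38 J × (G/c⁴) = 3.85 × 10^-6 m

3.85 × 10^-6 m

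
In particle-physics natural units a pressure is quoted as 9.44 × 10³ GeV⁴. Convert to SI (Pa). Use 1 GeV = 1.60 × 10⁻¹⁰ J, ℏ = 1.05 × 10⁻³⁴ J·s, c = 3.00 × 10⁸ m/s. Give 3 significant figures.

Pressure is [E]/[L]³ = [E]⁴/(ℏc)³.
1 GeV⁴ → 1/(ℏc)³ × (1 GeV in J)⁴ = 2.10 × 10³⁷ Pa.
Result: 9.44 × 10³ × 2.10 × 10³⁷ = 1.98 × 10⁴¹ Pa.

1.98 × 10⁴¹ Pa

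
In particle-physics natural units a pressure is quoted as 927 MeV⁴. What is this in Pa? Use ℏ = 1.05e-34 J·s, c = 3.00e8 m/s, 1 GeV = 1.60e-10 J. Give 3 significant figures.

1.94e28 Pa

Pressure is [E]/[L]³ = [E]⁴/(ℏc)³.
1 GeV⁴ → 1/(ℏc)³ × (1 GeV in J)⁴ = 2.10e37 Pa.
Convert the energy scale: 927 MeV⁴ = 9.27e-10 GeV⁴.
Result: 9.27e-10 × 2.10e37 = 1.94e28 Pa.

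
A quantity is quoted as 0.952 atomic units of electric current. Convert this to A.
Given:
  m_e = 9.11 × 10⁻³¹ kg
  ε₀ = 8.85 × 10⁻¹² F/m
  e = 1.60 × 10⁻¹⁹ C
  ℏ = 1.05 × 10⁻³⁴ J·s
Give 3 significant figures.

6.35 × 10⁻³ A

One atomic unit of electric current: I_au = e E_h/ℏ = m_e e⁵/((4πε₀)²ℏ³) = 6.67 × 10⁻³ A.
0.952 × 6.67 × 10⁻³ A = 6.35 × 10⁻³ A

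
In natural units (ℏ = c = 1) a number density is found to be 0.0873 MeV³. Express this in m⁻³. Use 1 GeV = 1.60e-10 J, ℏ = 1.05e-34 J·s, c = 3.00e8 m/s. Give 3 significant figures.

1.14e37 m⁻³

Number density is [L]⁻³ = [E]³/(ℏc)³.
1 GeV³ → 1/(ℏc)³ × (1 GeV in J)³ = 1.31e47 m⁻³.
Convert the energy scale: 0.0873 MeV³ = 8.73e-11 GeV³.
Result: 8.73e-11 × 1.31e47 = 1.14e37 m⁻³.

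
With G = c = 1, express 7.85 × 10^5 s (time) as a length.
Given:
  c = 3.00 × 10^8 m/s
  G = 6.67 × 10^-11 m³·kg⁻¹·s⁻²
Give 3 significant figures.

2.35 × 10^14 m

Time → length via c.
7.85 × 10^5 s × (c) = 2.35 × 10^14 m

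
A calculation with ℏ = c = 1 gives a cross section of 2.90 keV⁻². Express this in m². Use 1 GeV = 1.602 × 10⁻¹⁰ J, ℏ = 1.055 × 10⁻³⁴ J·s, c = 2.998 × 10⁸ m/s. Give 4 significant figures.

Area is [L]² = [E]⁻²·(ℏc)²; restore (ℏc)².
1 GeV⁻² → (ℏc)² × (1 GeV in J)⁻² = 3.898 × 10⁻³² m².
Convert the energy scale: 2.90 keV⁻² = 2.90 × 10¹² GeV⁻².
Result: 2.90 × 10¹² × 3.898 × 10⁻³² = 1.130 × 10⁻¹⁹ m².

1.130 × 10⁻¹⁹ m²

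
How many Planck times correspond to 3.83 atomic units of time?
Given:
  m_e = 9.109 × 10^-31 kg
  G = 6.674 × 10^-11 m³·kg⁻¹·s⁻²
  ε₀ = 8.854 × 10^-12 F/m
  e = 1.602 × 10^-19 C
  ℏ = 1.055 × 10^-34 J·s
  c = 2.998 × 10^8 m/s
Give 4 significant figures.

atomic unit of time: τ_au = (4πε₀)²ℏ³/(m_e e⁴) = 2.423 × 10^-17 s
Planck time: t_P = √(ℏG/c⁵) = 5.392 × 10^-44 s
3.83 × 2.423 × 10^-17 / 5.392 × 10^-44 = 1.721 × 10^27

1.721 × 10^27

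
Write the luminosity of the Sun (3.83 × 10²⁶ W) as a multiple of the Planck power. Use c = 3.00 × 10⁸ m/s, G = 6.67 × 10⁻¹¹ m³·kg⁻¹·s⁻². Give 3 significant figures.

Planck power: P_P = c⁵/G = 3.64 × 10⁵² W.
3.83 × 10²⁶ / 3.64 × 10⁵² = 1.05 × 10⁻²⁶

1.05 × 10⁻²⁶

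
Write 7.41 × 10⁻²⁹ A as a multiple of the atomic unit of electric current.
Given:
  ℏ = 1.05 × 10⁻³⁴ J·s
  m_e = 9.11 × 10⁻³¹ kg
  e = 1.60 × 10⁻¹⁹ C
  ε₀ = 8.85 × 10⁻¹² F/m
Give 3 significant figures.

1.11 × 10⁻²⁶

atomic unit of electric current: I_au = e E_h/ℏ = m_e e⁵/((4πε₀)²ℏ³) = 6.67 × 10⁻³ A.
7.41 × 10⁻²⁹ / 6.67 × 10⁻³ = 1.11 × 10⁻²⁶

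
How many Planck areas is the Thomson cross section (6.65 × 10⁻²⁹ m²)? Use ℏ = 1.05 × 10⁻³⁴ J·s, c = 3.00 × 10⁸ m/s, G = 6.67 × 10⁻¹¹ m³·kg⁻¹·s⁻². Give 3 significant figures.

Planck area: A_P = ℏG/c³ = 2.59 × 10⁻⁷⁰ m².
6.65 × 10⁻²⁹ / 2.59 × 10⁻⁷⁰ = 2.56 × 10⁴¹

2.56 × 10⁴¹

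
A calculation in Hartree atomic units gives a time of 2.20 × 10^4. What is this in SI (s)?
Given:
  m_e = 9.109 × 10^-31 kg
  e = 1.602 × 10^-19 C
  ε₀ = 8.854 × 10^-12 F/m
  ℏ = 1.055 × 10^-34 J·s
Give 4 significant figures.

5.330 × 10^-13 s

One atomic unit of time: τ_au = (4πε₀)²ℏ³/(m_e e⁴) = 2.423 × 10^-17 s.
2.20 × 10^4 × 2.423 × 10^-17 s = 5.330 × 10^-13 s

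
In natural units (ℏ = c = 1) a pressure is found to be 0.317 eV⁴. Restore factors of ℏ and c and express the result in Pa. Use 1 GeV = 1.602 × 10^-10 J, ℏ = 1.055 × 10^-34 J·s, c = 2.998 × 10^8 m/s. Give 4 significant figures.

Pressure is [E]/[L]³ = [E]⁴/(ℏc)³.
1 GeV⁴ → 1/(ℏc)³ × (1 GeV in J)⁴ = 2.082 × 10^37 Pa.
Convert the energy scale: 0.317 eV⁴ = 3.17 × 10^-37 GeV⁴.
Result: 3.17 × 10^-37 × 2.082 × 10^37 = 6.599 Pa.

6.599 Pa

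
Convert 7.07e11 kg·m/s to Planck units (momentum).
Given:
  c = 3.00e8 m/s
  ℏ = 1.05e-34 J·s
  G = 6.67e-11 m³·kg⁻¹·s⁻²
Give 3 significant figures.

Planck momentum: p_P = √(ℏc³/G) = 6.52 kg·m/s.
7.07e11 / 6.52 = 1.08e11

1.08e11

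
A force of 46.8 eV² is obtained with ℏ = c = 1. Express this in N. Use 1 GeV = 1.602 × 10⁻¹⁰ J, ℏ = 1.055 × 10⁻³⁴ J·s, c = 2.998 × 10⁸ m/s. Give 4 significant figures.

Force is [E]/[L] = [E]²/(ℏc); restore (ℏc)⁻¹.
1 GeV² → 1/(ℏc) × (1 GeV in J)² = 8.114 × 10⁵ N.
Convert the energy scale: 46.8 eV² = 4.68 × 10⁻¹⁷ GeV².
Result: 4.68 × 10⁻¹⁷ × 8.114 × 10⁵ = 3.797 × 10⁻¹¹ N.

3.797 × 10⁻¹¹ N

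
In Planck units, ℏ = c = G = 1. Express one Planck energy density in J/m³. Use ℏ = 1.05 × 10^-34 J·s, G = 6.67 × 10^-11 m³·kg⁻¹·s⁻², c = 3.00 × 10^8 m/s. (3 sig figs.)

From ℏ = c = G = 1 the energy density scale is u_P = c⁷/(ℏG²).
  = 2.19 × 10^59 / 4.67 × 10^-55
  = 4.68 × 10^113 J/m³

4.68 × 10^113 J/m³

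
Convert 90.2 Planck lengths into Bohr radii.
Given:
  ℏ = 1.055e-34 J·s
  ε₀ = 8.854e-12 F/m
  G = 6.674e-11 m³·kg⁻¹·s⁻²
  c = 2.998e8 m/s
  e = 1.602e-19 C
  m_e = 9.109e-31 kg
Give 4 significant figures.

Planck length: ℓ_P = √(ℏG/c³) = 1.616e-35 m
Bohr radius: a₀ = 4πε₀ℏ²/(m_e e²) = 5.297e-11 m
90.2 × 1.616e-35 / 5.297e-11 = 2.752e-23

2.752e-23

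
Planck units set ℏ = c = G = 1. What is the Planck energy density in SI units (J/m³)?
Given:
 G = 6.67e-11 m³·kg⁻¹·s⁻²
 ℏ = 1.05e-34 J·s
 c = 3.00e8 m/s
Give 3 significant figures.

4.68e113 J/m³

Dimensional analysis gives u_P = c⁷/(ℏG²).
  = 2.19e59 / 4.67e-55
  = 4.68e113 J/m³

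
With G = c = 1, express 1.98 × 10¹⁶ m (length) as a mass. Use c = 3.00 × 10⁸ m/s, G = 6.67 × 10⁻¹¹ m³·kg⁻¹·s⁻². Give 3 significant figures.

Length → mass via c²/G.
1.98 × 10¹⁶ m × (c²/G) = 2.67 × 10⁴³ kg

2.67 × 10⁴³ kg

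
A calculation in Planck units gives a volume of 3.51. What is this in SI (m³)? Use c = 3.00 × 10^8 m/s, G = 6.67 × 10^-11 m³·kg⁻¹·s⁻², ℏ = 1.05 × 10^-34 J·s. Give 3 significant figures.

1.47 × 10^-104 m³

One Planck volume: V_P = (ℏG/c³)^(3/2) = 4.18 × 10^-105 m³.
3.51 × 4.18 × 10^-105 m³ = 1.47 × 10^-104 m³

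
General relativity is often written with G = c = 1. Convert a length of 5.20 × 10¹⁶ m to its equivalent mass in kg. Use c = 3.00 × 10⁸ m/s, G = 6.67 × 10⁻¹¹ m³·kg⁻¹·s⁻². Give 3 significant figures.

7.02 × 10⁴³ kg

Length → mass via c²/G.
5.20 × 10¹⁶ m × (c²/G) = 7.02 × 10⁴³ kg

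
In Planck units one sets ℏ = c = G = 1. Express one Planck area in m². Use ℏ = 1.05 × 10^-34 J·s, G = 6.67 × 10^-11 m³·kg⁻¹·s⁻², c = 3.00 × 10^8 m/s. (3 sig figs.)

2.59 × 10^-70 m²

A_P = ℏG/c³
  = 7.00 × 10^-45 / 2.70 × 10^25
  = 2.59 × 10^-70 m²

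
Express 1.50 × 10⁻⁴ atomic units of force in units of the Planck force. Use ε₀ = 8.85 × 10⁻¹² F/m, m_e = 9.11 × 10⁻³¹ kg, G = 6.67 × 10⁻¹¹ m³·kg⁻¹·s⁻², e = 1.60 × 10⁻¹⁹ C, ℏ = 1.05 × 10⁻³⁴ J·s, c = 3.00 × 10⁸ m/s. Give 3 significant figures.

atomic unit of force: F_au = E_h/a₀ = m_e²e⁶/((4πε₀)³ℏ⁴) = 8.33 × 10⁻⁸ N
Planck force: F_P = c⁴/G = 1.21 × 10⁴⁴ N
1.50 × 10⁻⁴ × 8.33 × 10⁻⁸ / 1.21 × 10⁴⁴ = 1.03 × 10⁻⁵⁵

1.03 × 10⁻⁵⁵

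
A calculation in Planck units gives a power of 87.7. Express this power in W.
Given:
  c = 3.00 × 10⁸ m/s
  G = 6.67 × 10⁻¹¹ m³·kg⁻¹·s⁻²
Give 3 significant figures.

3.20 × 10⁵⁴ W

One Planck power: P_P = c⁵/G = 3.64 × 10⁵² W.
87.7 × 3.64 × 10⁵² W = 3.20 × 10⁵⁴ W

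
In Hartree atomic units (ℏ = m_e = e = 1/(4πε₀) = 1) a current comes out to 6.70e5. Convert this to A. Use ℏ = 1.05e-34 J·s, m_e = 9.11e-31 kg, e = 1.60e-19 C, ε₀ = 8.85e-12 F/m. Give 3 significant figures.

One atomic unit of electric current: I_au = e E_h/ℏ = m_e e⁵/((4πε₀)²ℏ³) = 6.67e-3 A.
6.70e5 × 6.67e-3 A = 4.47e3 A

4.47e3 A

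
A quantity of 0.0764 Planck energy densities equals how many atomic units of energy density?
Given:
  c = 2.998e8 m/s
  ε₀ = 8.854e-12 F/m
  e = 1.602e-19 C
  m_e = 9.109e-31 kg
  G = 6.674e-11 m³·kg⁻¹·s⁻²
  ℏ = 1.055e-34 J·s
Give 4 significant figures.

1.208e99

Planck energy density: u_P = c⁷/(ℏG²) = 4.632e113 J/m³
atomic unit of energy density: u_au = E_h/a₀³ = m_e⁴e¹⁰/((4πε₀)⁵ℏ⁸) = 2.929e13 J/m³
0.0764 × 4.632e113 / 2.929e13 = 1.208e99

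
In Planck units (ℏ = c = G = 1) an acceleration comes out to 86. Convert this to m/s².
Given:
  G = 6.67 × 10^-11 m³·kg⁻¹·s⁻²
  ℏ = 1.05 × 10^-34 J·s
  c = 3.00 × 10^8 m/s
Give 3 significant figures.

One Planck acceleration: a_P = √(c⁷/(ℏG)) = 5.59 × 10^51 m/s².
86 × 5.59 × 10^51 m/s² = 4.81 × 10^53 m/s²

4.81 × 10^53 m/s²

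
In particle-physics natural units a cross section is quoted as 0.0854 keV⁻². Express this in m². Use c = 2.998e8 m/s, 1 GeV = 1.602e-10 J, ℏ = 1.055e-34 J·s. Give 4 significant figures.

3.329e-21 m²

Area is [L]² = [E]⁻²·(ℏc)²; restore (ℏc)².
1 GeV⁻² → (ℏc)² × (1 GeV in J)⁻² = 3.898e-32 m².
Convert the energy scale: 0.0854 keV⁻² = 8.54e10 GeV⁻².
Result: 8.54e10 × 3.898e-32 = 3.329e-21 m².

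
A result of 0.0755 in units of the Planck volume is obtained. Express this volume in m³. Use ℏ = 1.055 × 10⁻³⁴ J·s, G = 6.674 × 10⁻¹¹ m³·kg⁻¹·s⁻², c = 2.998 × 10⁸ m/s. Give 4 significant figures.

One Planck volume: V_P = (ℏG/c³)^(3/2) = 4.224 × 10⁻¹⁰⁵ m³.
0.0755 × 4.224 × 10⁻¹⁰⁵ m³ = 3.189 × 10⁻¹⁰⁶ m³

3.189 × 10⁻¹⁰⁶ m³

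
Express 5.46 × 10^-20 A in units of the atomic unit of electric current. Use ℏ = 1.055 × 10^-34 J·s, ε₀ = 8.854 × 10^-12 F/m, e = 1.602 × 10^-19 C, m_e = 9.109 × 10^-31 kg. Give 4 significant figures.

8.258 × 10^-18

atomic unit of electric current: I_au = e E_h/ℏ = m_e e⁵/((4πε₀)²ℏ³) = 6.612 × 10^-3 A.
5.46 × 10^-20 / 6.612 × 10^-3 = 8.258 × 10^-18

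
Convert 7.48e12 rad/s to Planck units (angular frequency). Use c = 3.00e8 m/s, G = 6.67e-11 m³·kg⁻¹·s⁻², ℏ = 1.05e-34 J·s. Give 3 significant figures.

Planck angular frequency: ω_P = √(c⁵/(ℏG)) = 1.86e43 rad/s.
7.48e12 / 1.86e43 = 4.02e-31

4.02e-31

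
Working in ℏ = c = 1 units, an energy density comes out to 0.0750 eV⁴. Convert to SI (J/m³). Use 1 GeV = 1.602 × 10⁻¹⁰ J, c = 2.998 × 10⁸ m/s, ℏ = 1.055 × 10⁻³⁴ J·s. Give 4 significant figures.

[E]/[L]³ = [E]⁴/(ℏc)³; restore (ℏc)⁻³.
1 GeV⁴ → 1/(ℏc)³ × (1 GeV in J)⁴ = 2.082 × 10³⁷ J/m³.
Convert the energy scale: 0.0750 eV⁴ = 7.50 × 10⁻³⁸ GeV⁴.
Result: 7.50 × 10⁻³⁸ × 2.082 × 10³⁷ = 1.561 J/m³.

1.561 J/m³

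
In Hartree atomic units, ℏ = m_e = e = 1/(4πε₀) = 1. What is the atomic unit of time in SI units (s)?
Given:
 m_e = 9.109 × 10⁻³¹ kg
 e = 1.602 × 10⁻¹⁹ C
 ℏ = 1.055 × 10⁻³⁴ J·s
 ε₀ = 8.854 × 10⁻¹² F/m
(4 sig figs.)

2.423 × 10⁻¹⁷ s

From ℏ = m_e = e = 1/(4πε₀) = 1 the time scale is τ_au = (4πε₀)²ℏ³/(m_e e⁴).
E_h = 4.354 × 10⁻¹⁸ J
ℏ/E_h = 2.423 × 10⁻¹⁷ s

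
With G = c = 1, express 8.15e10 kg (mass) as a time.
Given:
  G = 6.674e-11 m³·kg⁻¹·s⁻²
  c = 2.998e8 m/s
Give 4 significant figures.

Mass → time via G/c³.
8.15e10 kg × (G/c³) = 2.019e-25 s

2.019e-25 s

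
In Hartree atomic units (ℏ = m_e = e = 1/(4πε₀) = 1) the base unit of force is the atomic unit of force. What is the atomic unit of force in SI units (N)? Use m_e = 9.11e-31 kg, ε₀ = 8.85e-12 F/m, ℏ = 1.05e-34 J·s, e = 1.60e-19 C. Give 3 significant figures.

8.33e-8 N

F_au = E_h/a₀ = m_e²e⁶/((4πε₀)³ℏ⁴)
E_h = 4.38e-18 J
a₀ = 5.26e-11 m
E_h/a₀ = 8.33e-8 N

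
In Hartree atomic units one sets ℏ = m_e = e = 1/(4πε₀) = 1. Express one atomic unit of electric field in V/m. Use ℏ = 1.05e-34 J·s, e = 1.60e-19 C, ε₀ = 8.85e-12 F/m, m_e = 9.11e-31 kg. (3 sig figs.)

E_au = E_h/(e a₀) = m_e²e⁵/((4πε₀)³ℏ⁴)
E_h = 4.38e-18 J
a₀ = 5.26e-11 m
E_h/(e·a₀) = 5.20e11 V/m

5.20e11 V/m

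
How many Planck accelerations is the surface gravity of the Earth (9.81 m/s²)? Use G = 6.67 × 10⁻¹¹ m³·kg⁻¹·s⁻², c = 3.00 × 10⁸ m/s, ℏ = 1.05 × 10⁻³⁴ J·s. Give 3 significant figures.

Planck acceleration: a_P = √(c⁷/(ℏG)) = 5.59 × 10⁵¹ m/s².
9.81 / 5.59 × 10⁵¹ = 1.76 × 10⁻⁵¹

1.76 × 10⁻⁵¹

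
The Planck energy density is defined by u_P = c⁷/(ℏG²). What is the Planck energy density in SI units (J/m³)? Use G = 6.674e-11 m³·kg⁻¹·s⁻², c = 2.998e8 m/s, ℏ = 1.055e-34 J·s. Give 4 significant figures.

4.632e113 J/m³

u_P = c⁷/(ℏG²)
  = 2.177e59 / 4.699e-55
  = 4.632e113 J/m³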